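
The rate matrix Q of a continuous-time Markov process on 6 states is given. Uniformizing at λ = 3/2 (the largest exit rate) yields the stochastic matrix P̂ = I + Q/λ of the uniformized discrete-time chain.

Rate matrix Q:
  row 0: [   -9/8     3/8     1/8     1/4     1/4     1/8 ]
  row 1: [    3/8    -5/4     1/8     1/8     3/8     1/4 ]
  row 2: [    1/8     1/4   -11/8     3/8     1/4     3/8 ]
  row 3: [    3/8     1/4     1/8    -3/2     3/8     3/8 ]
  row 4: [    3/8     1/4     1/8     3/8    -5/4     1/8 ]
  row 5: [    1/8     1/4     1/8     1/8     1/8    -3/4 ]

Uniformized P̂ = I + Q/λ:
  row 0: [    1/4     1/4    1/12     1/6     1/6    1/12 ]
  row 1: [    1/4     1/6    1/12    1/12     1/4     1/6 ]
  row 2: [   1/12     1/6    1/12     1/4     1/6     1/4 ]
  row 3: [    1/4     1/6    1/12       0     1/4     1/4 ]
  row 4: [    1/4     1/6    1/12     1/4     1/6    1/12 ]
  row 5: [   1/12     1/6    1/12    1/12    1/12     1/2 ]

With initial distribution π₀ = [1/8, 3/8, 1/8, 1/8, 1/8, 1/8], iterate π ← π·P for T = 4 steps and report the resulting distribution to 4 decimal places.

t=0: π = [0.1250, 0.3750, 0.1250, 0.1250, 0.1250, 0.1250]
t=1: π = [0.2083, 0.1771, 0.0833, 0.1250, 0.1979, 0.2083]
t=2: π = [0.2014, 0.1840, 0.0833, 0.1372, 0.1745, 0.2196]
t=3: π = [0.1995, 0.1834, 0.0833, 0.1317, 0.1751, 0.2269]
t=4: π = [0.1983, 0.1833, 0.0833, 0.1321, 0.1740, 0.2290]

π = [0.1983, 0.1833, 0.0833, 0.1321, 0.1740, 0.2290]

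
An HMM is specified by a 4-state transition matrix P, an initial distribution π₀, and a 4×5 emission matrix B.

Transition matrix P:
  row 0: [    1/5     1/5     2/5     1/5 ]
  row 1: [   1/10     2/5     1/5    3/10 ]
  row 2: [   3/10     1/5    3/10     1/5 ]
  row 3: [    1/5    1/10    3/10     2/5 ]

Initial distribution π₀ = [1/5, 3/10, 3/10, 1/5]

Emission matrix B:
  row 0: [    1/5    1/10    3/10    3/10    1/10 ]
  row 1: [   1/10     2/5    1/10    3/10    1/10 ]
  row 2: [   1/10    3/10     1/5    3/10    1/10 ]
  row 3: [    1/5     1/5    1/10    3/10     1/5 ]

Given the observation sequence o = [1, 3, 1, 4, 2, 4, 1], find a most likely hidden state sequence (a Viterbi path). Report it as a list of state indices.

path = [1, 1, 1, 3, 3, 3, 2]

t=0: δ = [2.000e-02, 1.200e-01, 9.000e-02, 4.000e-02]  (obs o_0=1)
t=1: δ = [8.100e-03, 1.440e-02, 8.100e-03, 1.080e-02]  ψ = [2, 1, 2, 1]  (obs o_1=3)
t=2: δ = [2.430e-04, 2.304e-03, 9.720e-04, 8.640e-04]  ψ = [2, 1, 0, 1]  (obs o_2=1)
t=3: δ = [2.916e-05, 9.216e-05, 4.608e-05, 1.382e-04]  ψ = [2, 1, 1, 1]  (obs o_3=4)
t=4: δ = [8.294e-06, 3.686e-06, 8.294e-06, 5.530e-06]  ψ = [3, 1, 3, 3]  (obs o_4=2)
t=5: δ = [2.488e-07, 1.659e-07, 3.318e-07, 4.424e-07]  ψ = [2, 0, 0, 3]  (obs o_5=4)
t=6: δ = [9.953e-09, 2.654e-08, 3.981e-08, 3.539e-08]  ψ = [2, 1, 3, 3]  (obs o_6=1)
backtrack: best end state = 2; path = [1, 1, 1, 3, 3, 3, 2]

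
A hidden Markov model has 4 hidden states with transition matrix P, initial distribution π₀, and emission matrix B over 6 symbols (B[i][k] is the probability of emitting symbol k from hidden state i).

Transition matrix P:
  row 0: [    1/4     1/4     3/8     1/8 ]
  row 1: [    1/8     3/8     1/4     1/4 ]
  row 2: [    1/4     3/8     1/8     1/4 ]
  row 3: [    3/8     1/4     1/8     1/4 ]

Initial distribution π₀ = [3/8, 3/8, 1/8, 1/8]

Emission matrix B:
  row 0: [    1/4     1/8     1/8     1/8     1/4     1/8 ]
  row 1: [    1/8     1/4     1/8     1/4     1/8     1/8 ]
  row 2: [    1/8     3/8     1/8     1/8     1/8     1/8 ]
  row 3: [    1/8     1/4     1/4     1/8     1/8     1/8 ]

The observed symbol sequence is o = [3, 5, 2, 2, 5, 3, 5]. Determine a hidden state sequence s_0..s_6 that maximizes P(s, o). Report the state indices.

path = [1, 1, 3, 0, 2, 1, 1]

t=0: δ = [4.688e-02, 9.375e-02, 1.562e-02, 1.562e-02]  (obs o_0=3)
t=1: δ = [1.465e-03, 4.395e-03, 2.930e-03, 2.930e-03]  ψ = [0, 1, 1, 1]  (obs o_1=5)
t=2: δ = [1.373e-04, 2.060e-04, 1.373e-04, 2.747e-04]  ψ = [3, 1, 1, 1]  (obs o_2=2)
t=3: δ = [1.287e-05, 9.656e-06, 6.437e-06, 1.717e-05]  ψ = [3, 1, 0, 3]  (obs o_3=2)
t=4: δ = [8.047e-07, 5.364e-07, 6.035e-07, 5.364e-07]  ψ = [3, 3, 0, 3]  (obs o_4=5)
t=5: δ = [2.515e-08, 5.658e-08, 3.772e-08, 1.886e-08]  ψ = [0, 2, 0, 2]  (obs o_5=3)
t=6: δ = [1.179e-09, 2.652e-09, 1.768e-09, 1.768e-09]  ψ = [2, 1, 1, 1]  (obs o_6=5)
backtrack: best end state = 1; path = [1, 1, 3, 0, 2, 1, 1]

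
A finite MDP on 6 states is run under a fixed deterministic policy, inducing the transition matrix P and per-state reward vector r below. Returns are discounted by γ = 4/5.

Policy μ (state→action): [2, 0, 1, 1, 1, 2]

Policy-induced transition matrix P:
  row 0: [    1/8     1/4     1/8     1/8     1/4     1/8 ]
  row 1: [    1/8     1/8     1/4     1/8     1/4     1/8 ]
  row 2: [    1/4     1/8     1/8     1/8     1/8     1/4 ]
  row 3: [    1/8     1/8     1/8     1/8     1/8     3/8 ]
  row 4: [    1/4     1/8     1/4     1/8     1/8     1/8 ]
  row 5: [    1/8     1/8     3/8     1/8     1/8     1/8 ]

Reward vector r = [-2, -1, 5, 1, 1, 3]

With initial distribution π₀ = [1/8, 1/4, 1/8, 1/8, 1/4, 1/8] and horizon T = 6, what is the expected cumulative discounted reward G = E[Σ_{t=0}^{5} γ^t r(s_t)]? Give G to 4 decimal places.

G = 4.6390

t=0: π = [0.1250, 0.2500, 0.1250, 0.1250, 0.2500, 0.1250], E[r] = 0.8750, γ^t·E[r] = 0.875000, running G = 0.875000
t=1: π = [0.1719, 0.1406, 0.2188, 0.1250, 0.1719, 0.1719], E[r] = 1.4219, γ^t·E[r] = 1.137500, running G = 2.012500
t=2: π = [0.1738, 0.1465, 0.2070, 0.1250, 0.1641, 0.1836], E[r] = 1.3809, γ^t·E[r] = 0.883750, running G = 2.896250
t=3: π = [0.1714, 0.1467, 0.2097, 0.1250, 0.1650, 0.1821], E[r] = 1.3955, γ^t·E[r] = 0.714500, running G = 3.610750
t=4: π = [0.1718, 0.1464, 0.2095, 0.1250, 0.1648, 0.1825], E[r] = 1.3946, γ^t·E[r] = 0.571213, running G = 4.181963
t=5: π = [0.1718, 0.1465, 0.2095, 0.1250, 0.1648, 0.1824], E[r] = 1.3946, γ^t·E[r] = 0.456990, running G = 4.638953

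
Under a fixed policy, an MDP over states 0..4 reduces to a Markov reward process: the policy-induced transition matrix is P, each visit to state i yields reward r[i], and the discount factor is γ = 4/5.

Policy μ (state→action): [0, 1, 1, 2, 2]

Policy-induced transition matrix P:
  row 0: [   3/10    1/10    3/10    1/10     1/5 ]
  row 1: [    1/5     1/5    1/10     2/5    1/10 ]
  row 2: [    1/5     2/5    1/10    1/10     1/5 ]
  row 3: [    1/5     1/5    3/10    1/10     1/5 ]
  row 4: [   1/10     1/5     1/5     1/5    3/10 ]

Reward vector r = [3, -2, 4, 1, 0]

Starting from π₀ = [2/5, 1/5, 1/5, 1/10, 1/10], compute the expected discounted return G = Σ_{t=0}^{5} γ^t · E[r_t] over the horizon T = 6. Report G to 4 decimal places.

G = 4.8934

t=0: π = [0.4000, 0.2000, 0.2000, 0.1000, 0.1000], E[r] = 1.7000, γ^t·E[r] = 1.700000, running G = 1.700000
t=1: π = [0.2300, 0.2000, 0.2100, 0.1700, 0.1900], E[r] = 1.3000, γ^t·E[r] = 1.040000, running G = 2.740000
t=2: π = [0.2040, 0.2190, 0.1990, 0.1790, 0.1990], E[r] = 1.1490, γ^t·E[r] = 0.735360, running G = 3.475360
t=3: π = [0.2005, 0.2194, 0.1965, 0.1856, 0.1980], E[r] = 1.1343, γ^t·E[r] = 0.580762, running G = 4.056122
t=4: π = [0.2003, 0.2193, 0.1970, 0.1856, 0.1979], E[r] = 1.1360, γ^t·E[r] = 0.465285, running G = 4.521407
t=5: π = [0.2002, 0.2194, 0.1970, 0.1856, 0.1979], E[r] = 1.1354, γ^t·E[r] = 0.372035, running G = 4.893441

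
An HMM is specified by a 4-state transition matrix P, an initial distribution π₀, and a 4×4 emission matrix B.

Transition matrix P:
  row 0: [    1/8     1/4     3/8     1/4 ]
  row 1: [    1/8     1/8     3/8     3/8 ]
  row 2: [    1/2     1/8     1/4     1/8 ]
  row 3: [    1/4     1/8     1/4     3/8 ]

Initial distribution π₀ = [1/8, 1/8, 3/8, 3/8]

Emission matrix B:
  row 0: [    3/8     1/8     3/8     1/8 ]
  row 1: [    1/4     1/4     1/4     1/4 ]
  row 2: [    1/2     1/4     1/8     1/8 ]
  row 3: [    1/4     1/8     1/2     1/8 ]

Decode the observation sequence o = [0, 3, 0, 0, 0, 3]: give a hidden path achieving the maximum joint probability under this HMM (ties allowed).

path = [2, 0, 2, 0, 2, 0]

t=0: δ = [4.688e-02, 3.125e-02, 1.875e-01, 9.375e-02]  (obs o_0=0)
t=1: δ = [1.172e-02, 5.859e-03, 5.859e-03, 4.395e-03]  ψ = [2, 2, 2, 3]  (obs o_1=3)
t=2: δ = [1.099e-03, 7.324e-04, 2.197e-03, 7.324e-04]  ψ = [2, 0, 0, 0]  (obs o_2=0)
t=3: δ = [4.120e-04, 6.866e-05, 2.747e-04, 6.866e-05]  ψ = [2, 0, 2, 0]  (obs o_3=0)
t=4: δ = [5.150e-05, 2.575e-05, 7.725e-05, 2.575e-05]  ψ = [2, 0, 0, 0]  (obs o_4=0)
t=5: δ = [4.828e-06, 3.219e-06, 2.414e-06, 1.609e-06]  ψ = [2, 0, 0, 0]  (obs o_5=3)
backtrack: best end state = 0; path = [2, 0, 2, 0, 2, 0]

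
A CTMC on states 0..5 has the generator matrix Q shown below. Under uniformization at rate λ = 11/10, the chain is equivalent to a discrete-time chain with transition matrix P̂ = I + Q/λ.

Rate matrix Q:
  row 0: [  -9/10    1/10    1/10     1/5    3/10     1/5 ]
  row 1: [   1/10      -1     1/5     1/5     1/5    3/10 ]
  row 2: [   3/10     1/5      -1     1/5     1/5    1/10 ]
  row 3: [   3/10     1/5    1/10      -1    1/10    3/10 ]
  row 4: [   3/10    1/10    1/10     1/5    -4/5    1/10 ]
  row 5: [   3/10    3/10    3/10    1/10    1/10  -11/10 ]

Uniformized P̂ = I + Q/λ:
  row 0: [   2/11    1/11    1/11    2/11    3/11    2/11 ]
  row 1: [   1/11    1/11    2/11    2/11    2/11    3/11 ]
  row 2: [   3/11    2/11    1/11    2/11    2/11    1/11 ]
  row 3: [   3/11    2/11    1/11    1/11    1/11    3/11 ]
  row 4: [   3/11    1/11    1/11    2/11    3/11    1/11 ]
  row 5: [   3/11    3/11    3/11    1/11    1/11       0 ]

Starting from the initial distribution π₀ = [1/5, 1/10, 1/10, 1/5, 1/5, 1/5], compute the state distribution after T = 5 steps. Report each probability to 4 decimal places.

π = [0.2259, 0.1445, 0.1317, 0.1540, 0.1920, 0.1519]

t=0: π = [0.2000, 0.1000, 0.1000, 0.2000, 0.2000, 0.2000]
t=1: π = [0.2364, 0.1545, 0.1364, 0.1455, 0.1818, 0.1455]
t=2: π = [0.2231, 0.1430, 0.1314, 0.1554, 0.1934, 0.1537]
t=3: π = [0.2264, 0.1449, 0.1319, 0.1537, 0.1916, 0.1515]
t=4: π = [0.2258, 0.1444, 0.1316, 0.1541, 0.1921, 0.1520]
t=5: π = [0.2259, 0.1445, 0.1317, 0.1540, 0.1920, 0.1519]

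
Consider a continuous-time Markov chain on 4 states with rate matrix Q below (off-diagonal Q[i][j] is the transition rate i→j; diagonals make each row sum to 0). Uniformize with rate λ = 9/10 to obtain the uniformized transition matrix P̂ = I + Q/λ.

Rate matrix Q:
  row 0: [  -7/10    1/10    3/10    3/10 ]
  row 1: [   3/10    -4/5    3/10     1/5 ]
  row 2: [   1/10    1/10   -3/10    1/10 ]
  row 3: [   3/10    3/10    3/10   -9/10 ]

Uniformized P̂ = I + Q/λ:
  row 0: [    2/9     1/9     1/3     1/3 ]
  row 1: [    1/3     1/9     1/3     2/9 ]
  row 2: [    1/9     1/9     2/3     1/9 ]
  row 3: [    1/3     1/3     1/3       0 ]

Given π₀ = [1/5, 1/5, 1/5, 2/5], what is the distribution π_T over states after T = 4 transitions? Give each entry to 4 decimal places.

t=0: π = [0.2000, 0.2000, 0.2000, 0.4000]
t=1: π = [0.2667, 0.2000, 0.4000, 0.1333]
t=2: π = [0.2148, 0.1407, 0.4667, 0.1778]
t=3: π = [0.2058, 0.1506, 0.4889, 0.1547]
t=4: π = [0.2018, 0.1455, 0.4963, 0.1564]

π = [0.2018, 0.1455, 0.4963, 0.1564]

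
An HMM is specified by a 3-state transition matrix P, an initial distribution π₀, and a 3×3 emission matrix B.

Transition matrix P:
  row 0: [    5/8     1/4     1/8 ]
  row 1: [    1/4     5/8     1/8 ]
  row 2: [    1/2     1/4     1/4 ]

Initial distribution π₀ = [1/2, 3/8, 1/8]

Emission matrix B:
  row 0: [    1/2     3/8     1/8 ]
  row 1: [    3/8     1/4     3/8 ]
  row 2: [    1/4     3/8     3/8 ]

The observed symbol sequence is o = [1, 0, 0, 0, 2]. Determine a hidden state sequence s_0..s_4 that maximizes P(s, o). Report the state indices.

path = [0, 0, 0, 0, 1]

t=0: δ = [1.875e-01, 9.375e-02, 4.688e-02]  (obs o_0=1)
t=1: δ = [5.859e-02, 2.197e-02, 5.859e-03]  ψ = [0, 1, 0]  (obs o_1=0)
t=2: δ = [1.831e-02, 5.493e-03, 1.831e-03]  ψ = [0, 0, 0]  (obs o_2=0)
t=3: δ = [5.722e-03, 1.717e-03, 5.722e-04]  ψ = [0, 0, 0]  (obs o_3=0)
t=4: δ = [4.470e-04, 5.364e-04, 2.682e-04]  ψ = [0, 0, 0]  (obs o_4=2)
backtrack: best end state = 1; path = [0, 0, 0, 0, 1]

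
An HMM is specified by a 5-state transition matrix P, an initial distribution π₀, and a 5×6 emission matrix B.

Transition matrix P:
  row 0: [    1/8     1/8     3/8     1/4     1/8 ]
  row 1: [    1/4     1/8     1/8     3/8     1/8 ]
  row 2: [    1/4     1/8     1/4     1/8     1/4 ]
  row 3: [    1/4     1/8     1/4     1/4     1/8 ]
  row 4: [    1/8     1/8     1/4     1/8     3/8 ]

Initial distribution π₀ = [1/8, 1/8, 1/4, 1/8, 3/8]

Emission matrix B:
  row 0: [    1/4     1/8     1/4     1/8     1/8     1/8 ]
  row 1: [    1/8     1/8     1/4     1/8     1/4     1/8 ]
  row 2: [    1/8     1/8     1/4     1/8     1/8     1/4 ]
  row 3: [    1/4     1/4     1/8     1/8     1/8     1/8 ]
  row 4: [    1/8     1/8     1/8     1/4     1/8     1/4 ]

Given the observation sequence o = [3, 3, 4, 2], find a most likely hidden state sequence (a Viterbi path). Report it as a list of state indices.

t=0: δ = [1.562e-02, 1.562e-02, 3.125e-02, 1.562e-02, 9.375e-02]  (obs o_0=3)
t=1: δ = [1.465e-03, 1.465e-03, 2.930e-03, 1.465e-03, 8.789e-03]  ψ = [4, 4, 4, 4, 4]  (obs o_1=3)
t=2: δ = [1.373e-04, 2.747e-04, 2.747e-04, 1.373e-04, 4.120e-04]  ψ = [4, 4, 4, 4, 4]  (obs o_2=4)
t=3: δ = [1.717e-05, 1.287e-05, 2.575e-05, 1.287e-05, 1.931e-05]  ψ = [1, 4, 4, 1, 4]  (obs o_3=2)
backtrack: best end state = 2; path = [4, 4, 4, 2]

path = [4, 4, 4, 2]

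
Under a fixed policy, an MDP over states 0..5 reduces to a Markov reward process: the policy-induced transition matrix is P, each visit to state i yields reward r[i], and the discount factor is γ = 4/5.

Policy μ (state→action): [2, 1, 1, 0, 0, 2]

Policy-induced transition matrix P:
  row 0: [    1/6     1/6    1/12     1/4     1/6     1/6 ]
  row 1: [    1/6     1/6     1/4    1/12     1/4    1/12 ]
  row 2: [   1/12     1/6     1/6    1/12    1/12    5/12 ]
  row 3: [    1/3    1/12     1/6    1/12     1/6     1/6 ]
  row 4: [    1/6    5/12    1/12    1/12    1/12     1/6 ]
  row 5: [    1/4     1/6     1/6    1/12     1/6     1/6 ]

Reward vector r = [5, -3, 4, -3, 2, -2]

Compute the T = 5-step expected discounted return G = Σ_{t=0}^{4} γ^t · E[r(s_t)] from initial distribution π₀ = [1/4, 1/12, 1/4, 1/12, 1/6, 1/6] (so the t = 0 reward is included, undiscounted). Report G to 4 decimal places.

G = 2.8951

t=0: π = [0.2500, 0.0833, 0.2500, 0.0833, 0.1667, 0.1667], E[r] = 1.7500, γ^t·E[r] = 1.750000, running G = 1.750000
t=1: π = [0.1736, 0.2014, 0.1389, 0.1250, 0.1389, 0.2222], E[r] = 0.2778, γ^t·E[r] = 0.222222, running G = 1.972222
t=2: π = [0.1944, 0.1910, 0.1574, 0.1123, 0.1603, 0.1846], E[r] = 0.6435, γ^t·E[r] = 0.411852, running G = 2.384074
t=3: π = [0.1876, 0.1974, 0.1530, 0.1157, 0.1561, 0.1901], E[r] = 0.5429, γ^t·E[r] = 0.277975, running G = 2.662049
t=4: π = [0.1890, 0.1960, 0.1545, 0.1146, 0.1574, 0.1885], E[r] = 0.5689, γ^t·E[r] = 0.233027, running G = 2.895077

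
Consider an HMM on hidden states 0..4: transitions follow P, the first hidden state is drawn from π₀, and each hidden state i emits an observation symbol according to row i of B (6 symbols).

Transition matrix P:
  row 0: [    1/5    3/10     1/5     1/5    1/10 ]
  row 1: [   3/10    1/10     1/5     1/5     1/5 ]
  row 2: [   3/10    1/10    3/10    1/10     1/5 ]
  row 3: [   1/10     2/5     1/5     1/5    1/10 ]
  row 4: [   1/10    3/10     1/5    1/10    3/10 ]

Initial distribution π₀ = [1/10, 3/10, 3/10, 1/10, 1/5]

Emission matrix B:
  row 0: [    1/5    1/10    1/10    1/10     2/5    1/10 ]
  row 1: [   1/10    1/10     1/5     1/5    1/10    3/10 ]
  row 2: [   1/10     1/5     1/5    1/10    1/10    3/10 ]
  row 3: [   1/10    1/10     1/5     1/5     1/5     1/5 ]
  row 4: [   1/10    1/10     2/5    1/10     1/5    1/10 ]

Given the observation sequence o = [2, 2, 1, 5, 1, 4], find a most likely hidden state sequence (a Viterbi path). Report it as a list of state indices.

path = [4, 4, 2, 2, 2, 0]

t=0: δ = [1.000e-02, 6.000e-02, 6.000e-02, 2.000e-02, 8.000e-02]  (obs o_0=2)
t=1: δ = [1.800e-03, 4.800e-03, 3.600e-03, 2.400e-03, 9.600e-03]  ψ = [1, 4, 2, 1, 4]  (obs o_1=2)
t=2: δ = [1.440e-04, 2.880e-04, 3.840e-04, 9.600e-05, 2.880e-04]  ψ = [1, 4, 4, 1, 4]  (obs o_2=1)
t=3: δ = [1.152e-05, 2.592e-05, 3.456e-05, 1.152e-05, 8.640e-06]  ψ = [2, 4, 2, 1, 4]  (obs o_3=5)
t=4: δ = [1.037e-06, 4.608e-07, 2.074e-06, 5.184e-07, 6.912e-07]  ψ = [2, 3, 2, 1, 2]  (obs o_4=1)
t=5: δ = [2.488e-07, 3.110e-08, 6.221e-08, 4.147e-08, 8.294e-08]  ψ = [2, 0, 2, 0, 2]  (obs o_5=4)
backtrack: best end state = 0; path = [4, 4, 2, 2, 2, 0]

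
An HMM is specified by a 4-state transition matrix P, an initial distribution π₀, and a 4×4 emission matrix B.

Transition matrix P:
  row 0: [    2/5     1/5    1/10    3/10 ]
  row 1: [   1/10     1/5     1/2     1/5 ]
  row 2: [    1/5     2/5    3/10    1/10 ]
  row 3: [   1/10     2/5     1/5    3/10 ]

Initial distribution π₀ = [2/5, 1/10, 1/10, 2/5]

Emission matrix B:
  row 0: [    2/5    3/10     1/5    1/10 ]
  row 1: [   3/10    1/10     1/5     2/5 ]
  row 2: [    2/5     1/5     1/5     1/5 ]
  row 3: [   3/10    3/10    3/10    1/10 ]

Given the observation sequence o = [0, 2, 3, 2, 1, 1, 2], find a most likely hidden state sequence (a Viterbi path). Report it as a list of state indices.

path = [0, 3, 1, 2, 0, 0, 3]

t=0: δ = [1.600e-01, 3.000e-02, 4.000e-02, 1.200e-01]  (obs o_0=0)
t=1: δ = [1.280e-02, 9.600e-03, 4.800e-03, 1.440e-02]  ψ = [0, 3, 3, 0]  (obs o_1=2)
t=2: δ = [5.120e-04, 2.304e-03, 9.600e-04, 4.320e-04]  ψ = [0, 3, 1, 3]  (obs o_2=3)
t=3: δ = [4.608e-05, 9.216e-05, 2.304e-04, 1.382e-04]  ψ = [1, 1, 1, 1]  (obs o_3=2)
t=4: δ = [1.382e-05, 9.216e-06, 1.382e-05, 1.244e-05]  ψ = [2, 2, 2, 3]  (obs o_4=1)
t=5: δ = [1.659e-06, 5.530e-07, 9.216e-07, 1.244e-06]  ψ = [0, 2, 1, 0]  (obs o_5=1)
t=6: δ = [1.327e-07, 9.953e-08, 5.530e-08, 1.493e-07]  ψ = [0, 3, 1, 0]  (obs o_6=2)
backtrack: best end state = 3; path = [0, 3, 1, 2, 0, 0, 3]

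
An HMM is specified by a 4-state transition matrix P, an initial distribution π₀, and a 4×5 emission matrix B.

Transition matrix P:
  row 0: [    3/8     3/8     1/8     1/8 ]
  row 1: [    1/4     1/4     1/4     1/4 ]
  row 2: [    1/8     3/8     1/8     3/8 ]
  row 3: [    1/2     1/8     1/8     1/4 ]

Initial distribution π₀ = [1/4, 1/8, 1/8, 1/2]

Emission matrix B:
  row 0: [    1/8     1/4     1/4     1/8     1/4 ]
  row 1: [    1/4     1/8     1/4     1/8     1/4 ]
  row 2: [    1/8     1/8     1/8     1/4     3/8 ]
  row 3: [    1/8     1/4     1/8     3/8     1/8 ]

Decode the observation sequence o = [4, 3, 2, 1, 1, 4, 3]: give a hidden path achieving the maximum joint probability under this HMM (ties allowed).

t=0: δ = [6.250e-02, 3.125e-02, 4.688e-02, 6.250e-02]  (obs o_0=4)
t=1: δ = [3.906e-03, 2.930e-03, 1.953e-03, 6.592e-03]  ψ = [3, 0, 0, 2]  (obs o_1=3)
t=2: δ = [8.240e-04, 3.662e-04, 1.030e-04, 2.060e-04]  ψ = [3, 0, 3, 3]  (obs o_2=2)
t=3: δ = [7.725e-05, 3.862e-05, 1.287e-05, 2.575e-05]  ψ = [0, 0, 0, 0]  (obs o_3=1)
t=4: δ = [7.242e-06, 3.621e-06, 1.207e-06, 2.414e-06]  ψ = [0, 0, 0, 0]  (obs o_4=1)
t=5: δ = [6.789e-07, 6.789e-07, 3.395e-07, 1.132e-07]  ψ = [0, 0, 0, 0]  (obs o_5=4)
t=6: δ = [3.183e-08, 3.183e-08, 4.243e-08, 6.365e-08]  ψ = [0, 0, 1, 1]  (obs o_6=3)
backtrack: best end state = 3; path = [2, 3, 0, 0, 0, 1, 3]

path = [2, 3, 0, 0, 0, 1, 3]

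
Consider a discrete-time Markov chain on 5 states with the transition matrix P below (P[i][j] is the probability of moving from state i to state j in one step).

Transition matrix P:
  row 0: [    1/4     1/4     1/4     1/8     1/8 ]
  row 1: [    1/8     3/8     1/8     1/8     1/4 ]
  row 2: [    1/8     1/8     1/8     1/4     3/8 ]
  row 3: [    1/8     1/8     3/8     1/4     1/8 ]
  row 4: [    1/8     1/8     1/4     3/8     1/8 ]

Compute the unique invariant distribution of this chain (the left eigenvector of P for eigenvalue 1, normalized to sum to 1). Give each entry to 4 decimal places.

Balance equations π_j = Σ_i π_i·P[i][j]:
  π_0 = 1/4·π_0 + 1/8·π_1 + 1/8·π_2 + 1/8·π_3 + 1/8·π_4
  π_1 = 1/4·π_0 + 3/8·π_1 + 1/8·π_2 + 1/8·π_3 + 1/8·π_4
  π_2 = 1/4·π_0 + 1/8·π_1 + 1/8·π_2 + 3/8·π_3 + 1/4·π_4
  π_3 = 1/8·π_0 + 1/8·π_1 + 1/4·π_2 + 1/4·π_3 + 3/8·π_4
  normalize: π_0 + π_1 + π_2 + π_3 + π_4 = 1
Solving the linear system gives exactly π = [1/7, 4/21, 391/1722, 403/1722, 59/287].

π = [0.1429, 0.1905, 0.2271, 0.2340, 0.2056]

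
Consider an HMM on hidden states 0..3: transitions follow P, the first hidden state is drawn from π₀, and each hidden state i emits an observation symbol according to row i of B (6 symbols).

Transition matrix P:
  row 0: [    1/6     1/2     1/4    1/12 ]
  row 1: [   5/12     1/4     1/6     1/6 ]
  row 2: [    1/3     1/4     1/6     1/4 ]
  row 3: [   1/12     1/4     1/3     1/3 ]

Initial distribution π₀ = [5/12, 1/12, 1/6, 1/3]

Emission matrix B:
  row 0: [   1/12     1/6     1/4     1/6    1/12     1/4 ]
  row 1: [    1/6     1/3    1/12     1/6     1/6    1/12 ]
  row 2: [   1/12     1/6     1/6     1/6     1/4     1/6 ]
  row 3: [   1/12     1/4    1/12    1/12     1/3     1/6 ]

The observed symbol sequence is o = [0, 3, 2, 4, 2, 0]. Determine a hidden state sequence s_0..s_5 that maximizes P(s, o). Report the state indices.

t=0: δ = [3.472e-02, 1.389e-02, 1.389e-02, 2.778e-02]  (obs o_0=0)
t=1: δ = [9.645e-04, 2.894e-03, 1.543e-03, 7.716e-04]  ψ = [0, 0, 3, 3]  (obs o_1=3)
t=2: δ = [3.014e-04, 6.028e-05, 8.038e-05, 4.019e-05]  ψ = [1, 1, 1, 1]  (obs o_2=2)
t=3: δ = [4.186e-06, 2.512e-05, 1.884e-05, 8.372e-06]  ψ = [0, 0, 0, 0]  (obs o_3=4)
t=4: δ = [2.616e-06, 5.233e-07, 6.977e-07, 3.925e-07]  ψ = [1, 1, 1, 2]  (obs o_4=2)
t=5: δ = [3.634e-08, 2.180e-07, 5.451e-08, 1.817e-08]  ψ = [0, 0, 0, 0]  (obs o_5=0)
backtrack: best end state = 1; path = [0, 1, 0, 1, 0, 1]

path = [0, 1, 0, 1, 0, 1]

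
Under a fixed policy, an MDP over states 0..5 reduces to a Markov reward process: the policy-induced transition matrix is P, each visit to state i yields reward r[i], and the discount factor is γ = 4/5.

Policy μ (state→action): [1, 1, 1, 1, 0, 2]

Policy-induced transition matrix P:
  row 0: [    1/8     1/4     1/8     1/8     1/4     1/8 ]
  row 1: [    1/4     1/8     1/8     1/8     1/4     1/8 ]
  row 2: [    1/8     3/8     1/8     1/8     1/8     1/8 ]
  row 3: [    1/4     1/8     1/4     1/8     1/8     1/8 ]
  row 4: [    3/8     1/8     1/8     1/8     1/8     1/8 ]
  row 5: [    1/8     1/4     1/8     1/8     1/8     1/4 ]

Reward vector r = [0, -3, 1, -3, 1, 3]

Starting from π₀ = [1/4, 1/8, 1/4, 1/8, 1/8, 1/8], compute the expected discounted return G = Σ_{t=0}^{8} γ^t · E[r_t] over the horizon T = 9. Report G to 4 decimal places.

t=0: π = [0.2500, 0.1250, 0.2500, 0.1250, 0.1250, 0.1250], E[r] = 0.0000, γ^t·E[r] = 0.000000, running G = 0.000000
t=1: π = [0.1875, 0.2344, 0.1406, 0.1250, 0.1719, 0.1406], E[r] = -0.3438, γ^t·E[r] = -0.275000, running G = -0.275000
t=2: π = [0.2129, 0.2012, 0.1406, 0.1250, 0.1777, 0.1426], E[r] = -0.2324, γ^t·E[r] = -0.148750, running G = -0.423750
t=3: π = [0.2102, 0.2046, 0.1406, 0.1250, 0.1768, 0.1428], E[r] = -0.2429, γ^t·E[r] = -0.124375, running G = -0.548125
t=4: π = [0.2104, 0.2043, 0.1406, 0.1250, 0.1768, 0.1429], E[r] = -0.2418, γ^t·E[r] = -0.099050, running G = -0.647175
t=5: π = [0.2104, 0.2043, 0.1406, 0.1250, 0.1768, 0.1429], E[r] = -0.2419, γ^t·E[r] = -0.079268, running G = -0.726443
t=6: π = [0.2104, 0.2043, 0.1406, 0.1250, 0.1768, 0.1429], E[r] = -0.2419, γ^t·E[r] = -0.063412, running G = -0.789855
t=7: π = [0.2104, 0.2043, 0.1406, 0.1250, 0.1768, 0.1429], E[r] = -0.2419, γ^t·E[r] = -0.050730, running G = -0.840584
t=8: π = [0.2104, 0.2043, 0.1406, 0.1250, 0.1768, 0.1429], E[r] = -0.2419, γ^t·E[r] = -0.040584, running G = -0.881168

G = -0.8812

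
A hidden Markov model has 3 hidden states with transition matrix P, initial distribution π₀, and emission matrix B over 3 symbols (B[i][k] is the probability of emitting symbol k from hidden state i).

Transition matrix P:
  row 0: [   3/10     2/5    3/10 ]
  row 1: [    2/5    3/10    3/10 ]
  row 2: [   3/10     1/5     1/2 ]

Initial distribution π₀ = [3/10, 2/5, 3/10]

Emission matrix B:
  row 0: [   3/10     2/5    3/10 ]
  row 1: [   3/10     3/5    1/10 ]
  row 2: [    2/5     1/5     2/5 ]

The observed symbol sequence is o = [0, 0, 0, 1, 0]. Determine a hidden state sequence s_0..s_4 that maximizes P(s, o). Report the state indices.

path = [2, 2, 2, 2, 2]

t=0: δ = [9.000e-02, 1.200e-01, 1.200e-01]  (obs o_0=0)
t=1: δ = [1.440e-02, 1.080e-02, 2.400e-02]  ψ = [1, 0, 2]  (obs o_1=0)
t=2: δ = [2.160e-03, 1.728e-03, 4.800e-03]  ψ = [2, 0, 2]  (obs o_2=0)
t=3: δ = [5.760e-04, 5.760e-04, 4.800e-04]  ψ = [2, 2, 2]  (obs o_3=1)
t=4: δ = [6.912e-05, 6.912e-05, 9.600e-05]  ψ = [1, 0, 2]  (obs o_4=0)
backtrack: best end state = 2; path = [2, 2, 2, 2, 2]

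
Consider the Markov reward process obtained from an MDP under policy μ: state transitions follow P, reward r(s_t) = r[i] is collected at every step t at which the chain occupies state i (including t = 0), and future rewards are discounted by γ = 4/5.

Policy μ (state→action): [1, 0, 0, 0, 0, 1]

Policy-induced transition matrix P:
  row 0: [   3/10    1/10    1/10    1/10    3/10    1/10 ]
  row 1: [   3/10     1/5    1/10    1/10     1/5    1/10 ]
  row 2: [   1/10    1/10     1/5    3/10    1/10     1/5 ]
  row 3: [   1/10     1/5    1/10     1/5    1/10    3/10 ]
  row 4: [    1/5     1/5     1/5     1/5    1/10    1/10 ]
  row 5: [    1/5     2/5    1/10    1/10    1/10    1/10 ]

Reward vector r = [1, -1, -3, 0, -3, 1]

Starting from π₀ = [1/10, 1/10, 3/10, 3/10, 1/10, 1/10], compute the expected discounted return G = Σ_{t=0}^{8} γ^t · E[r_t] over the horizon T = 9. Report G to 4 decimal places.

t=0: π = [0.1000, 0.1000, 0.3000, 0.3000, 0.1000, 0.1000], E[r] = -1.1000, γ^t·E[r] = -1.100000, running G = -1.100000
t=1: π = [0.1600, 0.1800, 0.1400, 0.2000, 0.1300, 0.1900], E[r] = -0.6400, γ^t·E[r] = -0.512000, running G = -1.612000
t=2: π = [0.2000, 0.2080, 0.1270, 0.1610, 0.1500, 0.1540], E[r] = -0.6850, γ^t·E[r] = -0.438400, running G = -2.050400
t=3: π = [0.2120, 0.1981, 0.1277, 0.1565, 0.1608, 0.1449], E[r] = -0.7067, γ^t·E[r] = -0.361830, running G = -2.412230
t=4: π = [0.2126, 0.1950, 0.1289, 0.1573, 0.1622, 0.1441], E[r] = -0.7115, γ^t·E[r] = -0.291443, running G = -2.703673
t=5: π = [0.2121, 0.1947, 0.1291, 0.1577, 0.1620, 0.1443], E[r] = -0.7116, γ^t·E[r] = -0.233163, running G = -2.936836
t=6: π = [0.2120, 0.1947, 0.1291, 0.1578, 0.1619, 0.1445], E[r] = -0.7113, γ^t·E[r] = -0.186467, running G = -3.123304
t=7: π = [0.2120, 0.1948, 0.1291, 0.1578, 0.1619, 0.1445], E[r] = -0.7113, γ^t·E[r] = -0.149160, running G = -3.272464
t=8: π = [0.2120, 0.1948, 0.1291, 0.1578, 0.1619, 0.1445], E[r] = -0.7112, γ^t·E[r] = -0.119327, running G = -3.391791

G = -3.3918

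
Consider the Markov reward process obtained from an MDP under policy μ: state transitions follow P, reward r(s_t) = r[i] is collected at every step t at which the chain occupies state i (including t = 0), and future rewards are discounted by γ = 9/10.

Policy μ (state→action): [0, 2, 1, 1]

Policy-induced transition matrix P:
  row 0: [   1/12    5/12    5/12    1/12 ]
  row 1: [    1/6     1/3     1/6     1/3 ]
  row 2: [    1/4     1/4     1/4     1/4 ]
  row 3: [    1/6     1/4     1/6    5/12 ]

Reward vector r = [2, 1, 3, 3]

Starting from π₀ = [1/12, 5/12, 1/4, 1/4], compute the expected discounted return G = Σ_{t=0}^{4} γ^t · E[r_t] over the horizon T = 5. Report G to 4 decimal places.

t=0: π = [0.0833, 0.4167, 0.2500, 0.2500], E[r] = 2.0833, γ^t·E[r] = 2.083333, running G = 2.083333
t=1: π = [0.1806, 0.2986, 0.2083, 0.3125], E[r] = 2.2222, γ^t·E[r] = 2.000000, running G = 4.083333
t=2: π = [0.1690, 0.3050, 0.2292, 0.2969], E[r] = 2.2211, γ^t·E[r] = 1.799063, running G = 5.882396
t=3: π = [0.1717, 0.3036, 0.2280, 0.2967], E[r] = 2.2212, γ^t·E[r] = 1.619227, running G = 7.501622
t=4: π = [0.1714, 0.3039, 0.2286, 0.2961], E[r] = 2.2208, γ^t·E[r] = 1.457077, running G = 8.958700

G = 8.9587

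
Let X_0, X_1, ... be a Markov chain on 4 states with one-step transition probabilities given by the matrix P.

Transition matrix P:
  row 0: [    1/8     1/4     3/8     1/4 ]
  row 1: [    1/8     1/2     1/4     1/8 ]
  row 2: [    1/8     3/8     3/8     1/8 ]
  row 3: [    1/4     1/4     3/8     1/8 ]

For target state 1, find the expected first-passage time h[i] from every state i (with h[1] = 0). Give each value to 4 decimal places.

First-step conditioning: h[1] = 0; for i ≠ 1, h[i] = 1 + Σ_k P[i][k]·h[k].
  h[0] = 1 + 1/8·h[0] + 3/8·h[2] + 1/4·h[3]
  h[2] = 1 + 1/8·h[0] + 3/8·h[2] + 1/8·h[3]
  h[3] = 1 + 1/4·h[0] + 3/8·h[2] + 1/8·h[3]
Solving the 3×3 linear system over states ≠ 1 gives exactly h = [64/19, 0, 56/19, 64/19] (h[1] = 0 is the target).

h = [3.3684, 0.0000, 2.9474, 3.3684]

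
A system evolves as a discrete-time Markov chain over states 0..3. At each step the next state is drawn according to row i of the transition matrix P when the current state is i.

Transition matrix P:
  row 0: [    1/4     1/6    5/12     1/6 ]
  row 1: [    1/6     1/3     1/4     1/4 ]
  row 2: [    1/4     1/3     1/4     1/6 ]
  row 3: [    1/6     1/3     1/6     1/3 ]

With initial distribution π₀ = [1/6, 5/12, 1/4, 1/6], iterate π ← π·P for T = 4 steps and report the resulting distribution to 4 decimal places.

t=0: π = [0.1667, 0.4167, 0.2500, 0.1667]
t=1: π = [0.2014, 0.3056, 0.2639, 0.2292]
t=2: π = [0.2054, 0.2998, 0.2645, 0.2303]
t=3: π = [0.2058, 0.2991, 0.2650, 0.2300]
t=4: π = [0.2059, 0.2990, 0.2651, 0.2299]

π = [0.2059, 0.2990, 0.2651, 0.2299]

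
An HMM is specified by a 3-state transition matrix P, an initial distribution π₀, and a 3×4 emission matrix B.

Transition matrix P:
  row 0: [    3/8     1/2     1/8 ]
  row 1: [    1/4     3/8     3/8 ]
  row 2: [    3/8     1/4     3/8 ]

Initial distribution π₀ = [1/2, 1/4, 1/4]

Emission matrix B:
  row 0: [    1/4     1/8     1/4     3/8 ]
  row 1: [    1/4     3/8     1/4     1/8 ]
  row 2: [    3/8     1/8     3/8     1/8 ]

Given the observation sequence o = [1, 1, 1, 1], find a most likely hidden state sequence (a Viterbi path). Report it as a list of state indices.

path = [1, 1, 1, 1]

t=0: δ = [6.250e-02, 9.375e-02, 3.125e-02]  (obs o_0=1)
t=1: δ = [2.930e-03, 1.318e-02, 4.395e-03]  ψ = [0, 1, 1]  (obs o_1=1)
t=2: δ = [4.120e-04, 1.854e-03, 6.180e-04]  ψ = [1, 1, 1]  (obs o_2=1)
t=3: δ = [5.794e-05, 2.607e-04, 8.690e-05]  ψ = [1, 1, 1]  (obs o_3=1)
backtrack: best end state = 1; path = [1, 1, 1, 1]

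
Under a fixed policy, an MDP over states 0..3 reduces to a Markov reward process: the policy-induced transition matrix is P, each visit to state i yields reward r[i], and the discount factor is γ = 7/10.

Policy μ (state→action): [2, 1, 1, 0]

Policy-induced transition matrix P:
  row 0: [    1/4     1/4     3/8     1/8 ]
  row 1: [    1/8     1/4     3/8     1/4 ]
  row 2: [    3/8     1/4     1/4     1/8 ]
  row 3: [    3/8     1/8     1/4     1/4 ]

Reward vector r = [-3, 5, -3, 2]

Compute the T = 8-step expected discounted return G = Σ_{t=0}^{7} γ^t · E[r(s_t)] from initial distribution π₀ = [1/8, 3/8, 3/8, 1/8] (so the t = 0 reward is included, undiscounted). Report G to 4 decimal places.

t=0: π = [0.1250, 0.3750, 0.3750, 0.1250], E[r] = 0.6250, γ^t·E[r] = 0.625000, running G = 0.625000
t=1: π = [0.2656, 0.2344, 0.3125, 0.1875], E[r] = -0.1875, γ^t·E[r] = -0.131250, running G = 0.493750
t=2: π = [0.2832, 0.2266, 0.3125, 0.1777], E[r] = -0.2988, γ^t·E[r] = -0.146426, running G = 0.347324
t=3: π = [0.2830, 0.2278, 0.3137, 0.1755], E[r] = -0.3000, γ^t·E[r] = -0.102917, running G = 0.244407
t=4: π = [0.2827, 0.2281, 0.3138, 0.1754], E[r] = -0.2985, γ^t·E[r] = -0.071661, running G = 0.172747
t=5: π = [0.2826, 0.2281, 0.3138, 0.1754], E[r] = -0.2982, γ^t·E[r] = -0.050126, running G = 0.122621
t=6: π = [0.2827, 0.2281, 0.3138, 0.1754], E[r] = -0.2982, γ^t·E[r] = -0.035088, running G = 0.087533
t=7: π = [0.2827, 0.2281, 0.3138, 0.1754], E[r] = -0.2982, γ^t·E[r] = -0.024562, running G = 0.062971

G = 0.0630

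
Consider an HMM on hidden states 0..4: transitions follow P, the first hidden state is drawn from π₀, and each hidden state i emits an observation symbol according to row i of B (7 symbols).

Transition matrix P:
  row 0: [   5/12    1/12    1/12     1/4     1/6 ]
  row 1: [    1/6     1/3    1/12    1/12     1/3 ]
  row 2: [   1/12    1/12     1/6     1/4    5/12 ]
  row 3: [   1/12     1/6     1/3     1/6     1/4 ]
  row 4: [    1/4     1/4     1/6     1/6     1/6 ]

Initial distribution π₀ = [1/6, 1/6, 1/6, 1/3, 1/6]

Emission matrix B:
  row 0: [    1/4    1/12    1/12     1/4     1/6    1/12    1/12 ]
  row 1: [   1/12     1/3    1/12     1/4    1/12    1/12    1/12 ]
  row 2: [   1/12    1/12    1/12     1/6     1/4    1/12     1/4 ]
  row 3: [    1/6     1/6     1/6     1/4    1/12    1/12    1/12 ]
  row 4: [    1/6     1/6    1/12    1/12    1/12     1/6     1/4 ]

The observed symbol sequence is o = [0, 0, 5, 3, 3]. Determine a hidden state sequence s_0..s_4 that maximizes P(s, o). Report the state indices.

path = [0, 0, 0, 0, 0]

t=0: δ = [4.167e-02, 1.389e-02, 1.389e-02, 5.556e-02, 2.778e-02]  (obs o_0=0)
t=1: δ = [4.340e-03, 7.716e-04, 1.543e-03, 1.736e-03, 2.315e-03]  ψ = [0, 3, 3, 0, 3]  (obs o_1=0)
t=2: δ = [1.507e-04, 4.823e-05, 4.823e-05, 9.042e-05, 1.206e-04]  ψ = [0, 4, 3, 0, 0]  (obs o_2=5)
t=3: δ = [1.570e-05, 7.535e-06, 5.023e-06, 9.419e-06, 2.093e-06]  ψ = [0, 4, 3, 0, 0]  (obs o_3=3)
t=4: δ = [1.635e-06, 6.279e-07, 5.233e-07, 9.811e-07, 2.180e-07]  ψ = [0, 1, 3, 0, 0]  (obs o_4=3)
backtrack: best end state = 0; path = [0, 0, 0, 0, 0]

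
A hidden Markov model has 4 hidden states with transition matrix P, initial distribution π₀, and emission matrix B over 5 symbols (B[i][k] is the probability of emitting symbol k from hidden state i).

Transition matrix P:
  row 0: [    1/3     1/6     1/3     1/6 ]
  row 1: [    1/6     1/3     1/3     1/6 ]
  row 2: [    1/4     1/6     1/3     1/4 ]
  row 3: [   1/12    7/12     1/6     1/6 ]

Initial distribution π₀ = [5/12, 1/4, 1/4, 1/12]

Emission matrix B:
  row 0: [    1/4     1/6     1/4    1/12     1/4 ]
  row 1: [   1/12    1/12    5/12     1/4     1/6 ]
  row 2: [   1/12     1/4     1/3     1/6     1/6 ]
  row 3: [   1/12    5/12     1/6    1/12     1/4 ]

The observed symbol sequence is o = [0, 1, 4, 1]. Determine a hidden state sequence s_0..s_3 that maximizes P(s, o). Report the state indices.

t=0: δ = [1.042e-01, 2.083e-02, 2.083e-02, 6.944e-03]  (obs o_0=0)
t=1: δ = [5.787e-03, 1.447e-03, 8.681e-03, 7.234e-03]  ψ = [0, 0, 0, 0]  (obs o_1=1)
t=2: δ = [5.425e-04, 7.033e-04, 4.823e-04, 5.425e-04]  ψ = [2, 3, 2, 2]  (obs o_2=4)
t=3: δ = [3.014e-05, 2.637e-05, 5.861e-05, 5.023e-05]  ψ = [0, 3, 1, 2]  (obs o_3=1)
backtrack: best end state = 2; path = [0, 3, 1, 2]

path = [0, 3, 1, 2]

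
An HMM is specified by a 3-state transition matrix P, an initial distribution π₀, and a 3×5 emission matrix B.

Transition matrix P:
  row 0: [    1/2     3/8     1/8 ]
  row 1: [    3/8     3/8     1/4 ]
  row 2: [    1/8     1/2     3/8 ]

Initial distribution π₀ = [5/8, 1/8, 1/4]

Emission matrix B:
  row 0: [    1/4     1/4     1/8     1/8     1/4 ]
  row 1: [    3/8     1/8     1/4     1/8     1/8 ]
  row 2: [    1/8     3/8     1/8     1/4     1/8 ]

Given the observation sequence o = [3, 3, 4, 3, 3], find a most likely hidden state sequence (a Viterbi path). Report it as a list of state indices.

t=0: δ = [7.812e-02, 1.562e-02, 6.250e-02]  (obs o_0=3)
t=1: δ = [4.883e-03, 3.906e-03, 5.859e-03]  ψ = [0, 2, 2]  (obs o_1=3)
t=2: δ = [6.104e-04, 3.662e-04, 2.747e-04]  ψ = [0, 2, 2]  (obs o_2=4)
t=3: δ = [3.815e-05, 2.861e-05, 2.575e-05]  ψ = [0, 0, 2]  (obs o_3=3)
t=4: δ = [2.384e-06, 1.788e-06, 2.414e-06]  ψ = [0, 0, 2]  (obs o_4=3)
backtrack: best end state = 2; path = [2, 2, 2, 2, 2]

path = [2, 2, 2, 2, 2]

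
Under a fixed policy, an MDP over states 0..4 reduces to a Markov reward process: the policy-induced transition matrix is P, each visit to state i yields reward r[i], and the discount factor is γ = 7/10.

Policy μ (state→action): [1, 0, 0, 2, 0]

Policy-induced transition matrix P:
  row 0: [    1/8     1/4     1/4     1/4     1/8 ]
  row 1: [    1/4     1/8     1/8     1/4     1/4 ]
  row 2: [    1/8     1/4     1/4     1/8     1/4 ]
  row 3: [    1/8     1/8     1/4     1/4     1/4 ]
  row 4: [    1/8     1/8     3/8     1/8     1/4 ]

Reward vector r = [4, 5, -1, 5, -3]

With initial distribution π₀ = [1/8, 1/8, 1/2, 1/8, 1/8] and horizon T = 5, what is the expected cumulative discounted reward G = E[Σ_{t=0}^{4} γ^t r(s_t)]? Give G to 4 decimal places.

t=0: π = [0.1250, 0.1250, 0.5000, 0.1250, 0.1250], E[r] = 0.8750, γ^t·E[r] = 0.875000, running G = 0.875000
t=1: π = [0.1406, 0.2031, 0.2500, 0.1719, 0.2344], E[r] = 1.4844, γ^t·E[r] = 1.039063, running G = 1.914063
t=2: π = [0.1504, 0.1738, 0.2539, 0.1895, 0.2324], E[r] = 1.4668, γ^t·E[r] = 0.718730, running G = 2.632793
t=3: π = [0.1467, 0.1755, 0.2573, 0.1892, 0.2312], E[r] = 1.4597, γ^t·E[r] = 0.500683, running G = 3.133476
t=4: π = [0.1469, 0.1755, 0.2570, 0.1889, 0.2317], E[r] = 1.4580, γ^t·E[r] = 0.350075, running G = 3.483551

G = 3.4836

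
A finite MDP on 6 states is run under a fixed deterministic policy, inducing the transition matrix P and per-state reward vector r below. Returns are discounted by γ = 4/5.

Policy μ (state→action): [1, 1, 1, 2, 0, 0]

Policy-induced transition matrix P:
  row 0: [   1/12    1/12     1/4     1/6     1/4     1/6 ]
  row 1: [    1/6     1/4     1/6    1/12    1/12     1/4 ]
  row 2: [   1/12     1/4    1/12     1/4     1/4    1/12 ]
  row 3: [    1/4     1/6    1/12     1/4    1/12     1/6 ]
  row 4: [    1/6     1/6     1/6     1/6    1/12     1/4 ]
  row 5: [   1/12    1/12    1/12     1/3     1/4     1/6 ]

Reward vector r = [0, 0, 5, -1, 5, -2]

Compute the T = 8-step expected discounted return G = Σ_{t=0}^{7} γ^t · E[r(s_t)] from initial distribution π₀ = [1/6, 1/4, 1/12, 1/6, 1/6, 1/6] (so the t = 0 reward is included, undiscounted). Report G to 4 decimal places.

G = 3.6086

t=0: π = [0.1667, 0.2500, 0.0833, 0.1667, 0.1667, 0.1667], E[r] = 0.7500, γ^t·E[r] = 0.750000, running G = 0.750000
t=1: π = [0.1458, 0.1667, 0.1458, 0.1944, 0.1528, 0.1944], E[r] = 0.9097, γ^t·E[r] = 0.727778, running G = 1.477778
t=2: π = [0.1424, 0.1644, 0.1343, 0.2135, 0.1644, 0.1811], E[r] = 0.9172, γ^t·E[r] = 0.587037, running G = 2.064815
t=3: π = [0.1463, 0.1646, 0.1345, 0.2121, 0.1596, 0.1829], E[r] = 0.8925, γ^t·E[r] = 0.456963, running G = 2.521778
t=4: π = [0.1457, 0.1642, 0.1347, 0.2123, 0.1606, 0.1825], E[r] = 0.8994, γ^t·E[r] = 0.368413, running G = 2.890191
t=5: π = [0.1458, 0.1642, 0.1347, 0.2123, 0.1605, 0.1825], E[r] = 0.8985, γ^t·E[r] = 0.294428, running G = 3.184618
t=6: π = [0.1458, 0.1642, 0.1347, 0.2123, 0.1605, 0.1825], E[r] = 0.8986, γ^t·E[r] = 0.235563, running G = 3.420181
t=7: π = [0.1458, 0.1642, 0.1347, 0.2123, 0.1605, 0.1825], E[r] = 0.8986, γ^t·E[r] = 0.188451, running G = 3.608632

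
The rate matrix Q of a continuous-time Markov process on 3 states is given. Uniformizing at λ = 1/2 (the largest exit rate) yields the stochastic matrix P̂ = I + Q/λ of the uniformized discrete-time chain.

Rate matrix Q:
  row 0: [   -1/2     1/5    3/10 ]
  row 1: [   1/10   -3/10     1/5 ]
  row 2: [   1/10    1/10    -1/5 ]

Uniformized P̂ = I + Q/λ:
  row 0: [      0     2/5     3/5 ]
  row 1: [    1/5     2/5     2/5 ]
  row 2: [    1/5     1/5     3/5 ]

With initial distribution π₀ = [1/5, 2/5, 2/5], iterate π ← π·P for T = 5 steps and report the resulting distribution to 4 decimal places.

π = [0.1667, 0.2917, 0.5416]

t=0: π = [0.2000, 0.4000, 0.4000]
t=1: π = [0.1600, 0.3200, 0.5200]
t=2: π = [0.1680, 0.2960, 0.5360]
t=3: π = [0.1664, 0.2928, 0.5408]
t=4: π = [0.1667, 0.2918, 0.5414]
t=5: π = [0.1667, 0.2917, 0.5416]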